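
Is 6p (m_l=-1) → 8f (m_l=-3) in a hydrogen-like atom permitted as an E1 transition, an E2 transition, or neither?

Δl = 3 − 1 = +2; l_i + l_f = 4.
Δm_l = -2.
E1 (Δl = ±1, |Δm_l| ≤ 1): not satisfied.
E2 (Δl = 0,±2, l_i+l_f ≥ 2, |Δm_l| ≤ 2): satisfied.

E2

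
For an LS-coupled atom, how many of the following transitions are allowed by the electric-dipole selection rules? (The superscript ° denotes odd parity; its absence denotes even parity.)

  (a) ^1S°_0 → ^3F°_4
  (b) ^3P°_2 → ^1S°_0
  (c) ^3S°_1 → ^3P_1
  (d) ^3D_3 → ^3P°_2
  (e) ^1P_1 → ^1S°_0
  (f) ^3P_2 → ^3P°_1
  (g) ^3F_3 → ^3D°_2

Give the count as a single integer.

(a) forbidden (parity, ΔS, ΔL, ΔJ fail)
(b) forbidden (parity, ΔS, ΔJ fail)
(c) allowed
(d) allowed
(e) allowed
(f) allowed
(g) allowed
Total allowed: 5 of 7.

5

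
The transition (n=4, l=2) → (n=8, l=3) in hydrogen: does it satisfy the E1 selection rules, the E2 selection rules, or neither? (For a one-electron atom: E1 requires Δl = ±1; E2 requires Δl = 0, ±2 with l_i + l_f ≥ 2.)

Δl = 3 − 2 = +1; l_i + l_f = 5.
E1 (Δl = ±1): satisfied.
E2 (Δl = 0,±2, l_i+l_f ≥ 2): not satisfied.

E1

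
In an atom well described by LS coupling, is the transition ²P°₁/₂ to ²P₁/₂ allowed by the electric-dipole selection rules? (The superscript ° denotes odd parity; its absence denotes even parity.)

allowed

Reading off the term symbols: S 1/2→1/2, L 1→1, J 1/2→1/2, parity odd→even.
ΔJ = 0, ±1 (not J=0↔0): J: 1/2 → 1/2, ΔJ = +0 — ✓.
Parity must change: odd → even — ✓.
ΔL = 0, ±1 (not L=0↔0): L: 1 → 1, ΔL = +0 — ✓.
ΔS = 0: S: 1/2 → 1/2 — ✓.
All four E1 rules are satisfied.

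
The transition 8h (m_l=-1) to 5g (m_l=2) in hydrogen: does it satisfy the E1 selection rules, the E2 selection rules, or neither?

neither

Δl = 4 − 5 = -1; l_i + l_f = 9.
Δm_l = +3.
E1 (Δl = ±1, |Δm_l| ≤ 1): not satisfied.
E2 (Δl = 0,±2, l_i+l_f ≥ 2, |Δm_l| ≤ 2): not satisfied.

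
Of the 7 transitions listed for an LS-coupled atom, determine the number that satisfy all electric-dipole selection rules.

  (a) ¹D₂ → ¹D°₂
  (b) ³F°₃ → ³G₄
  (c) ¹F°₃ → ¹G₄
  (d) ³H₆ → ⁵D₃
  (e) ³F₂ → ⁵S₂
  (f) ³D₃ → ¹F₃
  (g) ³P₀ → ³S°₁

(a) allowed
(b) allowed
(c) allowed
(d) forbidden (parity, ΔS, ΔL, ΔJ fail)
(e) forbidden (parity, ΔS, ΔL fail)
(f) forbidden (parity, ΔS fail)
(g) allowed
Total allowed: 4 of 7.

4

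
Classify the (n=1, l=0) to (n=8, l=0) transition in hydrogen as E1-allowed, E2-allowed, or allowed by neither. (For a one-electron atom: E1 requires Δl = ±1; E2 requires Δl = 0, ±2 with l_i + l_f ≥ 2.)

Δl = 0 − 0 = +0; l_i + l_f = 0.
E1 (Δl = ±1): not satisfied.
E2 (Δl = 0,±2, l_i+l_f ≥ 2): not satisfied.

neither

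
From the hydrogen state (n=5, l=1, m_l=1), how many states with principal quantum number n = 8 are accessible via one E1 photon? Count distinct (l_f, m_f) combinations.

E1 requires Δl = ±1, so l_f ∈ {0, 2}; with 0 ≤ l_f ≤ n_f−1 = 7, the allowed l_f values are {0, 2}.
For l_f = 0: m_f ∈ {m_i−1, m_i, m_i+1} ∩ [−0, 0] = {0} → 1 state.
For l_f = 2: m_f ∈ {m_i−1, m_i, m_i+1} ∩ [−2, 2] = {0, 1, 2} → 3 states.
Total: 4.

4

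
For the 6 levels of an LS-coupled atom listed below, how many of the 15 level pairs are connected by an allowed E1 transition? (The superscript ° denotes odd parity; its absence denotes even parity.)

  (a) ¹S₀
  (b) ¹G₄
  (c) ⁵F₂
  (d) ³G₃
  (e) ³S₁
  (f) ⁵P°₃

(a)–(b): forbidden (parity, ΔL, ΔJ).
(a)–(c): forbidden (parity, ΔS, ΔL, ΔJ).
(a)–(d): forbidden (parity, ΔS, ΔL, ΔJ).
(a)–(e): forbidden (parity, ΔS, ΔL).
(a)–(f): forbidden (ΔS, ΔJ).
(b)–(c): forbidden (parity, ΔS, ΔJ).
(b)–(d): forbidden (parity, ΔS).
(b)–(e): forbidden (parity, ΔS, ΔL, ΔJ).
(b)–(f): forbidden (ΔS, ΔL).
(c)–(d): forbidden (parity, ΔS).
(c)–(e): forbidden (parity, ΔS, ΔL).
(c)–(f): forbidden (ΔL).
(d)–(e): forbidden (parity, ΔL, ΔJ).
(d)–(f): forbidden (ΔS, ΔL).
(e)–(f): forbidden (ΔS, ΔJ).
Allowed pairs: 0 of 15.

0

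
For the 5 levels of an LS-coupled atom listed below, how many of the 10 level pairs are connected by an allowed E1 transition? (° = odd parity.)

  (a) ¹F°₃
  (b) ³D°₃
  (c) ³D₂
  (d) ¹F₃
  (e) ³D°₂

3

(a)–(b): forbidden (parity, ΔS).
(a)–(c): forbidden (ΔS).
(a)–(d): allowed.
(a)–(e): forbidden (parity, ΔS).
(b)–(c): allowed.
(b)–(d): forbidden (ΔS).
(b)–(e): forbidden (parity).
(c)–(d): forbidden (parity, ΔS).
(c)–(e): allowed.
(d)–(e): forbidden (ΔS).
Allowed pairs: 3 of 10.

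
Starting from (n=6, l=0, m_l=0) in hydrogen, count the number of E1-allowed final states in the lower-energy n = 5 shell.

3

E1 requires Δl = ±1, so l_f ∈ {-1, 1}; with 0 ≤ l_f ≤ n_f−1 = 4, the allowed l_f values are {1}.
For l_f = 1: m_f ∈ {m_i−1, m_i, m_i+1} ∩ [−1, 1] = {-1, 0, 1} → 3 states.
Total: 3.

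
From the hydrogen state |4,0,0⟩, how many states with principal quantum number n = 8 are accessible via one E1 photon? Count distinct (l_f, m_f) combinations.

E1 requires Δl = ±1, so l_f ∈ {-1, 1}; with 0 ≤ l_f ≤ n_f−1 = 7, the allowed l_f values are {1}.
For l_f = 1: m_f ∈ {m_i−1, m_i, m_i+1} ∩ [−1, 1] = {-1, 0, 1} → 3 states.
Total: 3.

3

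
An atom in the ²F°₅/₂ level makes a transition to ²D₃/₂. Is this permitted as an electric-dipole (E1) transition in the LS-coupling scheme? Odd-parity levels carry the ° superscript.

allowed

Reading off the term symbols: S 1/2→1/2, L 3→2, J 5/2→3/2, parity odd→even.
Parity must change: odd → even — ok.
ΔS = 0: S: 1/2 → 1/2 — ok.
ΔL = 0, ±1 (not L=0↔0): L: 3 → 2, ΔL = -1 — ok.
ΔJ = 0, ±1 (not J=0↔0): J: 5/2 → 3/2, ΔJ = -1 — ok.
All four E1 rules are satisfied.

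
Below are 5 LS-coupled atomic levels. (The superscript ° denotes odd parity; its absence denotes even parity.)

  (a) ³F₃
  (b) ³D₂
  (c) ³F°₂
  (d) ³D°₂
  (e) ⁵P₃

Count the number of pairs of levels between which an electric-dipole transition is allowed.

4

(a)–(b): forbidden (parity).
(a)–(c): allowed.
(a)–(d): allowed.
(a)–(e): forbidden (parity, ΔS, ΔL).
(b)–(c): allowed.
(b)–(d): allowed.
(b)–(e): forbidden (parity, ΔS).
(c)–(d): forbidden (parity).
(c)–(e): forbidden (ΔS, ΔL).
(d)–(e): forbidden (ΔS).
Allowed pairs: 4 of 10.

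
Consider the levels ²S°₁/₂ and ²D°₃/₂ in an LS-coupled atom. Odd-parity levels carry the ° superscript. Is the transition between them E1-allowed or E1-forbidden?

ΔL = 0, ±1 (not L=0↔0): L: 0 → 2, ΔL = +2 — ✗.
Parity must change: odd → odd — ✗.
ΔS = 0: S: 1/2 → 1/2 — ✓.
ΔJ = 0, ±1 (not J=0↔0): J: 1/2 → 3/2, ΔJ = +1 — ✓.
Rule(s) violated: parity, ΔL.

forbidden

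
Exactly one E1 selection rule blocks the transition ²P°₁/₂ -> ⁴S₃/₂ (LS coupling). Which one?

the ΔS = 0 rule

Initial level: S=1/2, L=1, J=1/2, parity odd. Final level: S=3/2, L=0, J=3/2, parity even.
Parity must change: odd → even — passes.
ΔS = 0: S: 1/2 → 3/2 — fails.
ΔL = 0, ±1 (not L=0↔0): L: 1 → 0, ΔL = -1 — passes.
ΔJ = 0, ±1 (not J=0↔0): J: 1/2 → 3/2, ΔJ = +1 — passes.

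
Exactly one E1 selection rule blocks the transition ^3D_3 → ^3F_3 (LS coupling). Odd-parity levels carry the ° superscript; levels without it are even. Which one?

parity

Parity must change: even → even — fails.
ΔS = 0: S: 1 → 1 — passes.
ΔL = 0, ±1 (not L=0↔0): L: 2 → 3, ΔL = +1 — passes.
ΔJ = 0, ±1 (not J=0↔0): J: 3 → 3, ΔJ = +0 — passes.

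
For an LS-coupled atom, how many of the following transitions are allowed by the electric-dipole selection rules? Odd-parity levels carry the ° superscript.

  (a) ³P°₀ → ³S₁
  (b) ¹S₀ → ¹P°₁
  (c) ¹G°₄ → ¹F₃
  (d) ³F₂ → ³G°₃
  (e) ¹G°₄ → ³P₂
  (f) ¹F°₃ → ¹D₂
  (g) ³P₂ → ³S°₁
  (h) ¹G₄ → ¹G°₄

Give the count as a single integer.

7

(a) allowed
(b) allowed
(c) allowed
(d) allowed
(e) forbidden (ΔS, ΔL, ΔJ fail)
(f) allowed
(g) allowed
(h) allowed
Total allowed: 7 of 8.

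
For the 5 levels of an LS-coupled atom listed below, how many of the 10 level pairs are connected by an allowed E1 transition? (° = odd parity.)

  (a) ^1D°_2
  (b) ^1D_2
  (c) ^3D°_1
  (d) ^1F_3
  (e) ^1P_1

(a)–(b): allowed.
(a)–(c): forbidden (parity, ΔS).
(a)–(d): allowed.
(a)–(e): allowed.
(b)–(c): forbidden (ΔS).
(b)–(d): forbidden (parity).
(b)–(e): forbidden (parity).
(c)–(d): forbidden (ΔS, ΔJ).
(c)–(e): forbidden (ΔS).
(d)–(e): forbidden (parity, ΔL, ΔJ).
Allowed pairs: 3 of 10.

3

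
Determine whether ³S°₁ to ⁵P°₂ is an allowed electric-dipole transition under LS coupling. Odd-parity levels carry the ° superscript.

Reading off the term symbols: S 1→2, L 0→1, J 1→2, parity odd→odd.
ΔJ = 0, ±1 (not J=0↔0): J: 1 → 2, ΔJ = +1 — ok.
ΔL = 0, ±1 (not L=0↔0): L: 0 → 1, ΔL = +1 — ok.
Parity must change: odd → odd — fails.
ΔS = 0: S: 1 → 2 — fails.
Rule(s) violated: parity, ΔS.

forbidden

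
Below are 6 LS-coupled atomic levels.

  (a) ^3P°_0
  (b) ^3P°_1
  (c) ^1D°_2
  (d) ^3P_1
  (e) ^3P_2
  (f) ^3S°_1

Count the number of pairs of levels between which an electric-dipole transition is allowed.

5

(a)–(b): forbidden (parity).
(a)–(c): forbidden (parity, ΔS, ΔJ).
(a)–(d): allowed.
(a)–(e): forbidden (ΔJ).
(a)–(f): forbidden (parity).
(b)–(c): forbidden (parity, ΔS).
(b)–(d): allowed.
(b)–(e): allowed.
(b)–(f): forbidden (parity).
(c)–(d): forbidden (ΔS).
(c)–(e): forbidden (ΔS).
(c)–(f): forbidden (parity, ΔS, ΔL).
(d)–(e): forbidden (parity).
(d)–(f): allowed.
(e)–(f): allowed.
Allowed pairs: 5 of 15.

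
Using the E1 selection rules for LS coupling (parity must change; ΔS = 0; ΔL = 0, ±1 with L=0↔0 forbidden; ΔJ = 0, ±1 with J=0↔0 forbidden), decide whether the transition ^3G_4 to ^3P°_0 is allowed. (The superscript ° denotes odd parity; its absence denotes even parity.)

forbidden

Reading off the term symbols: S 1→1, L 4→1, J 4→0, parity even→odd.
Parity must change: even → odd — ✓.
ΔS = 0: S: 1 → 1 — ✓.
ΔL = 0, ±1 (not L=0↔0): L: 4 → 1, ΔL = -3 — ✗.
ΔJ = 0, ±1 (not J=0↔0): J: 4 → 0, ΔJ = -4 — ✗.
Rule(s) violated: ΔL, ΔJ.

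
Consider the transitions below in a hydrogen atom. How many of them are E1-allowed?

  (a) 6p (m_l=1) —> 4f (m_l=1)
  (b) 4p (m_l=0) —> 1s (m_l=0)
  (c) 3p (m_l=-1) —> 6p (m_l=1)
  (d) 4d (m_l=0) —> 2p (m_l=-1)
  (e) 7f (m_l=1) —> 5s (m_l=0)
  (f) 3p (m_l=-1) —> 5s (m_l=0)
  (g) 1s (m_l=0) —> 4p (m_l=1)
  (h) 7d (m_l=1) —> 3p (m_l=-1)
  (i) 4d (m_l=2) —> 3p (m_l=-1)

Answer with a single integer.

4

(a) forbidden — Δl = +2 (E1 requires Δl = ±1)
(b) allowed
(c) forbidden — Δl = +0 (E1 requires Δl = ±1); Δm_l = +2 (E1 requires Δm_l = 0, ±1)
(d) allowed
(e) forbidden — Δl = -3 (E1 requires Δl = ±1)
(f) allowed
(g) allowed
(h) forbidden — Δm_l = -2 (E1 requires Δm_l = 0, ±1)
(i) forbidden — Δm_l = -3 (E1 requires Δm_l = 0, ±1)
Total allowed: 4 of 9.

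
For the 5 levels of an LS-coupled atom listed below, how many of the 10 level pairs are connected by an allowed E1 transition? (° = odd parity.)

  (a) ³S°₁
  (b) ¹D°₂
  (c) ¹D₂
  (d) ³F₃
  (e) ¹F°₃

2

(a)–(b): forbidden (parity, ΔS, ΔL).
(a)–(c): forbidden (ΔS, ΔL).
(a)–(d): forbidden (ΔL, ΔJ).
(a)–(e): forbidden (parity, ΔS, ΔL, ΔJ).
(b)–(c): allowed.
(b)–(d): forbidden (ΔS).
(b)–(e): forbidden (parity).
(c)–(d): forbidden (parity, ΔS).
(c)–(e): allowed.
(d)–(e): forbidden (ΔS).
Allowed pairs: 2 of 10.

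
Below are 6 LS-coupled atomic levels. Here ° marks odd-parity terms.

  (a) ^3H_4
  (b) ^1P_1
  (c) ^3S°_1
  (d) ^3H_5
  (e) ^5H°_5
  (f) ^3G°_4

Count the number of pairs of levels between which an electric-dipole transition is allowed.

2

(a)–(b): forbidden (parity, ΔS, ΔL, ΔJ).
(a)–(c): forbidden (ΔL, ΔJ).
(a)–(d): forbidden (parity).
(a)–(e): forbidden (ΔS).
(a)–(f): allowed.
(b)–(c): forbidden (ΔS).
(b)–(d): forbidden (parity, ΔS, ΔL, ΔJ).
(b)–(e): forbidden (ΔS, ΔL, ΔJ).
(b)–(f): forbidden (ΔS, ΔL, ΔJ).
(c)–(d): forbidden (ΔL, ΔJ).
(c)–(e): forbidden (parity, ΔS, ΔL, ΔJ).
(c)–(f): forbidden (parity, ΔL, ΔJ).
(d)–(e): forbidden (ΔS).
(d)–(f): allowed.
(e)–(f): forbidden (parity, ΔS).
Allowed pairs: 2 of 15.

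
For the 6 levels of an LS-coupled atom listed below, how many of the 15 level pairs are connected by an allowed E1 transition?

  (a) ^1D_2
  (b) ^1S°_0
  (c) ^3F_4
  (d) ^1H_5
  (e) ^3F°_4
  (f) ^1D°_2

(a)–(b): forbidden (ΔL, ΔJ).
(a)–(c): forbidden (parity, ΔS, ΔJ).
(a)–(d): forbidden (parity, ΔL, ΔJ).
(a)–(e): forbidden (ΔS, ΔJ).
(a)–(f): allowed.
(b)–(c): forbidden (ΔS, ΔL, ΔJ).
(b)–(d): forbidden (ΔL, ΔJ).
(b)–(e): forbidden (parity, ΔS, ΔL, ΔJ).
(b)–(f): forbidden (parity, ΔL, ΔJ).
(c)–(d): forbidden (parity, ΔS, ΔL).
(c)–(e): allowed.
(c)–(f): forbidden (ΔS, ΔJ).
(d)–(e): forbidden (ΔS, ΔL).
(d)–(f): forbidden (ΔL, ΔJ).
(e)–(f): forbidden (parity, ΔS, ΔJ).
Allowed pairs: 2 of 15.

2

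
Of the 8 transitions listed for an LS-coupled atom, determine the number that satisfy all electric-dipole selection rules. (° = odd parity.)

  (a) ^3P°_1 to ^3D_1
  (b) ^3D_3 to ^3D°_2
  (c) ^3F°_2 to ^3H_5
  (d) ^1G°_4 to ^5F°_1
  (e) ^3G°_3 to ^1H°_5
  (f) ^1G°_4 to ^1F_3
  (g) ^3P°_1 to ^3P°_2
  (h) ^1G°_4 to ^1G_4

4

(a) allowed
(b) allowed
(c) forbidden (ΔL, ΔJ fail)
(d) forbidden (parity, ΔS, ΔJ fail)
(e) forbidden (parity, ΔS, ΔJ fail)
(f) allowed
(g) forbidden (parity fails)
(h) allowed
Total allowed: 4 of 8.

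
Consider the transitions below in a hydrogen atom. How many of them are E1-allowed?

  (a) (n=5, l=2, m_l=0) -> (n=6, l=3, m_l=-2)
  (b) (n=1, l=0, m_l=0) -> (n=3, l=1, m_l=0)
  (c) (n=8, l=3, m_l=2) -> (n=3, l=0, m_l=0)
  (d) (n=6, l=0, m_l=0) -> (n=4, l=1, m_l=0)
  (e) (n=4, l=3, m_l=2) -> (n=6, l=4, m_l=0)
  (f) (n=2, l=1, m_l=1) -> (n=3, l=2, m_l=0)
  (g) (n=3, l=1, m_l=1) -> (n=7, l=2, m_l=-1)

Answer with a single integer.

3

(a) forbidden — Δm_l = -2 (E1 requires Δm_l = 0, ±1)
(b) allowed
(c) forbidden — Δl = -3 (E1 requires Δl = ±1); Δm_l = -2 (E1 requires Δm_l = 0, ±1)
(d) allowed
(e) forbidden — Δm_l = -2 (E1 requires Δm_l = 0, ±1)
(f) allowed
(g) forbidden — Δm_l = -2 (E1 requires Δm_l = 0, ±1)
Total allowed: 3 of 7.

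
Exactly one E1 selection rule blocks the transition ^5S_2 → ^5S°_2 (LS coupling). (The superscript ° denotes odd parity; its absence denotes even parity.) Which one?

the L=0 ↔ L=0 exclusion

Initial level: S=2, L=0, J=2, parity even. Final level: S=2, L=0, J=2, parity odd.
Parity must change: even → odd — satisfied.
ΔL = 0, ±1 (not L=0↔0): L: 0 → 0, ΔL = +0 — violated.
ΔJ = 0, ±1 (not J=0↔0): J: 2 → 2, ΔJ = +0 — satisfied.
ΔS = 0: S: 2 → 2 — satisfied.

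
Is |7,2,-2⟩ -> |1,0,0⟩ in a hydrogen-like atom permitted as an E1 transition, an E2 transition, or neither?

Δl = 0 − 2 = -2; l_i + l_f = 2.
Δm_l = +2.
E1 (Δl = ±1, |Δm_l| ≤ 1): not satisfied.
E2 (Δl = 0,±2, l_i+l_f ≥ 2, |Δm_l| ≤ 2): satisfied.

E2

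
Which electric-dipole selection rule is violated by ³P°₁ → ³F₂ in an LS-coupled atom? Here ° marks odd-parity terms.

Reading off the term symbols: S 1→1, L 1→3, J 1→2, parity odd→even.
Parity must change: odd → even — ok.
ΔS = 0: S: 1 → 1 — ok.
ΔL = 0, ±1 (not L=0↔0): L: 1 → 3, ΔL = +2 — fails.
ΔJ = 0, ±1 (not J=0↔0): J: 1 → 2, ΔJ = +1 — ok.

the ΔL = 0, ±1 rule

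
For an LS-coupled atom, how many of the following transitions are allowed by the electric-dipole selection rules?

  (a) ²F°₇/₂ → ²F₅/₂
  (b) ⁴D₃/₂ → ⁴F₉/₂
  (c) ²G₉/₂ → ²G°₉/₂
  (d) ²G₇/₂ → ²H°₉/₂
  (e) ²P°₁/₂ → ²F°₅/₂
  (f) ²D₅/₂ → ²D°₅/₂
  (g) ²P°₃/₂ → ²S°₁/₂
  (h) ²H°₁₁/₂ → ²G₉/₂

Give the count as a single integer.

5

(a) allowed
(b) forbidden (parity, ΔJ fail)
(c) allowed
(d) allowed
(e) forbidden (parity, ΔL, ΔJ fail)
(f) allowed
(g) forbidden (parity fails)
(h) allowed
Total allowed: 5 of 8.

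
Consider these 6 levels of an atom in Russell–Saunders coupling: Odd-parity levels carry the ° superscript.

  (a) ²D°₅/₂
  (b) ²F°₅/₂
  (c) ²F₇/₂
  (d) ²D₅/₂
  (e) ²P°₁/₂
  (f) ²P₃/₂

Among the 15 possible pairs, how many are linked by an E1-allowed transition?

(a)–(b): forbidden (parity).
(a)–(c): allowed.
(a)–(d): allowed.
(a)–(e): forbidden (parity, ΔJ).
(a)–(f): allowed.
(b)–(c): allowed.
(b)–(d): allowed.
(b)–(e): forbidden (parity, ΔL, ΔJ).
(b)–(f): forbidden (ΔL).
(c)–(d): forbidden (parity).
(c)–(e): forbidden (ΔL, ΔJ).
(c)–(f): forbidden (parity, ΔL, ΔJ).
(d)–(e): forbidden (ΔJ).
(d)–(f): forbidden (parity).
(e)–(f): allowed.
Allowed pairs: 6 of 15.

6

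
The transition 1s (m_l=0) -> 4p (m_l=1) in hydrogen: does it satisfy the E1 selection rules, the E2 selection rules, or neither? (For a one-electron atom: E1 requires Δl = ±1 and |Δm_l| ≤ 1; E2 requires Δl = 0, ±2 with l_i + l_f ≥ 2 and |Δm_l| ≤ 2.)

Δl = 1 − 0 = +1; l_i + l_f = 1.
Δm_l = +1.
E1 (Δl = ±1, |Δm_l| ≤ 1): satisfied.
E2 (Δl = 0,±2, l_i+l_f ≥ 2, |Δm_l| ≤ 2): not satisfied.

E1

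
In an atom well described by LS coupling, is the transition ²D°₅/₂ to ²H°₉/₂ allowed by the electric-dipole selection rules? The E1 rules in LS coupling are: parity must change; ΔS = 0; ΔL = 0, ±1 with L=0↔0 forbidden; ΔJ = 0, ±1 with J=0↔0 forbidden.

Reading off the term symbols: S 1/2→1/2, L 2→5, J 5/2→9/2, parity odd→odd.
Parity must change: odd → odd — violated.
ΔS = 0: S: 1/2 → 1/2 — satisfied.
ΔL = 0, ±1 (not L=0↔0): L: 2 → 5, ΔL = +3 — violated.
ΔJ = 0, ±1 (not J=0↔0): J: 5/2 → 9/2, ΔJ = +2 — violated.
Rule(s) violated: parity, ΔL, ΔJ.

forbidden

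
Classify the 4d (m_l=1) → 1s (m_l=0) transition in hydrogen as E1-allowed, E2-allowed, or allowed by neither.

Δl = 0 − 2 = -2; l_i + l_f = 2.
Δm_l = -1.
E1 (Δl = ±1, |Δm_l| ≤ 1): not satisfied.
E2 (Δl = 0,±2, l_i+l_f ≥ 2, |Δm_l| ≤ 2): satisfied.

E2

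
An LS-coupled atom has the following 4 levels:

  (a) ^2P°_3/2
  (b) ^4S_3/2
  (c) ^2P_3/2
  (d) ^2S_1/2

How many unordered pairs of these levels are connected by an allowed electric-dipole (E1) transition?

2

(a)–(b): forbidden (ΔS).
(a)–(c): allowed.
(a)–(d): allowed.
(b)–(c): forbidden (parity, ΔS).
(b)–(d): forbidden (parity, ΔS, ΔL).
(c)–(d): forbidden (parity).
Allowed pairs: 2 of 6.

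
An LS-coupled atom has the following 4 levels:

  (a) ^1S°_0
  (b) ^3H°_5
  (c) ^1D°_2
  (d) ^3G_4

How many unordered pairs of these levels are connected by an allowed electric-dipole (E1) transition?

1

(a)–(b): forbidden (parity, ΔS, ΔL, ΔJ).
(a)–(c): forbidden (parity, ΔL, ΔJ).
(a)–(d): forbidden (ΔS, ΔL, ΔJ).
(b)–(c): forbidden (parity, ΔS, ΔL, ΔJ).
(b)–(d): allowed.
(c)–(d): forbidden (ΔS, ΔL, ΔJ).
Allowed pairs: 1 of 6.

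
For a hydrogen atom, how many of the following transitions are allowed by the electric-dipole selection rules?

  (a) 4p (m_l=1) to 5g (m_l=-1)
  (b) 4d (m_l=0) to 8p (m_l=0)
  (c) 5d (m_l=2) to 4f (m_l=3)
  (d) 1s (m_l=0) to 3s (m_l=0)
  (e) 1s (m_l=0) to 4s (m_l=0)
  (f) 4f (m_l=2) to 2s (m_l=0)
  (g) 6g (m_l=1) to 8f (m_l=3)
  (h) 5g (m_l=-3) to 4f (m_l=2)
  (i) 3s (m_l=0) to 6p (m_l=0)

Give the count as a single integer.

3

(a) forbidden — Δl = +3 (E1 requires Δl = ±1); Δm_l = -2 (E1 requires Δm_l = 0, ±1)
(b) allowed
(c) allowed
(d) forbidden — Δl = +0 (E1 requires Δl = ±1)
(e) forbidden — Δl = +0 (E1 requires Δl = ±1)
(f) forbidden — Δl = -3 (E1 requires Δl = ±1); Δm_l = -2 (E1 requires Δm_l = 0, ±1)
(g) forbidden — Δm_l = +2 (E1 requires Δm_l = 0, ±1)
(h) forbidden — Δm_l = +5 (E1 requires Δm_l = 0, ±1)
(i) allowed
Total allowed: 3 of 9.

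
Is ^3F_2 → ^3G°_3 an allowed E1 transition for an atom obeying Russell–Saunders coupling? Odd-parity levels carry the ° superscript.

allowed

Reading off the term symbols: S 1→1, L 3→4, J 2→3, parity even→odd.
Parity must change: even → odd — ✓.
ΔS = 0: S: 1 → 1 — ✓.
ΔL = 0, ±1 (not L=0↔0): L: 3 → 4, ΔL = +1 — ✓.
ΔJ = 0, ±1 (not J=0↔0): J: 2 → 3, ΔJ = +1 — ✓.
All four E1 rules are satisfied.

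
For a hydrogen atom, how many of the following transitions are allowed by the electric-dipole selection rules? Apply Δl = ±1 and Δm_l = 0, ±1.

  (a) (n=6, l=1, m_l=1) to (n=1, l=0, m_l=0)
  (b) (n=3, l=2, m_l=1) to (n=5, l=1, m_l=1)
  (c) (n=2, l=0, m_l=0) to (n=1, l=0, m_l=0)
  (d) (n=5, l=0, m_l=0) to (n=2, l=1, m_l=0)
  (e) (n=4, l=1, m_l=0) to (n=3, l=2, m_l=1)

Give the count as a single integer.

4

(a) allowed
(b) allowed
(c) forbidden — Δl = +0 (E1 requires Δl = ±1)
(d) allowed
(e) allowed
Total allowed: 4 of 5.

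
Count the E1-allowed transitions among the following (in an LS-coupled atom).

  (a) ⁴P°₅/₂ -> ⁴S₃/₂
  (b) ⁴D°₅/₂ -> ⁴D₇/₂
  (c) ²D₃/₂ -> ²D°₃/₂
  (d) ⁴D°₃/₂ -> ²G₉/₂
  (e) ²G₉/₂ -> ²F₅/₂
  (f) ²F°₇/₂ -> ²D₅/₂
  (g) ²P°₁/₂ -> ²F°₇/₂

4

(a) allowed
(b) allowed
(c) allowed
(d) forbidden (ΔS, ΔL, ΔJ fail)
(e) forbidden (parity, ΔJ fail)
(f) allowed
(g) forbidden (parity, ΔL, ΔJ fail)
Total allowed: 4 of 7.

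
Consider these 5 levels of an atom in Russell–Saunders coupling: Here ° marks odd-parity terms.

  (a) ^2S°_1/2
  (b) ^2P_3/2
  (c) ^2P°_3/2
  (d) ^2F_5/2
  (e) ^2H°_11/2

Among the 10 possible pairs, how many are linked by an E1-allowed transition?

2

(a)–(b): allowed.
(a)–(c): forbidden (parity).
(a)–(d): forbidden (ΔL, ΔJ).
(a)–(e): forbidden (parity, ΔL, ΔJ).
(b)–(c): allowed.
(b)–(d): forbidden (parity, ΔL).
(b)–(e): forbidden (ΔL, ΔJ).
(c)–(d): forbidden (ΔL).
(c)–(e): forbidden (parity, ΔL, ΔJ).
(d)–(e): forbidden (ΔL, ΔJ).
Allowed pairs: 2 of 10.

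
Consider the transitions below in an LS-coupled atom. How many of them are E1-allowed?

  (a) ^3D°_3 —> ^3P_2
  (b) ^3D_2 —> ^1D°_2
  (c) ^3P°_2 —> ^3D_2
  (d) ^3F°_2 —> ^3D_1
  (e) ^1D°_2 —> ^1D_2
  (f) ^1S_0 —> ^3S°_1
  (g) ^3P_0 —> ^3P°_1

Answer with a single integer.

(a) allowed
(b) forbidden (ΔS fails)
(c) allowed
(d) allowed
(e) allowed
(f) forbidden (ΔS, ΔL fail)
(g) allowed
Total allowed: 5 of 7.

5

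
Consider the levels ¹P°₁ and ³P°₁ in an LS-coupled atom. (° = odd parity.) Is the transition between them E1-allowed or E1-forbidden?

forbidden

Initial level: S=0, L=1, J=1, parity odd. Final level: S=1, L=1, J=1, parity odd.
Parity must change: odd → odd — fails.
ΔS = 0: S: 0 → 1 — fails.
ΔL = 0, ±1 (not L=0↔0): L: 1 → 1, ΔL = +0 — ok.
ΔJ = 0, ±1 (not J=0↔0): J: 1 → 1, ΔJ = +0 — ok.
Rule(s) violated: parity, ΔS.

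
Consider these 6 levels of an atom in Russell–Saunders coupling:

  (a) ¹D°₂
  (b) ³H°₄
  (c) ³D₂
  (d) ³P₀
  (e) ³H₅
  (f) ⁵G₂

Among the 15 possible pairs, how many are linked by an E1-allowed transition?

(a)–(b): forbidden (parity, ΔS, ΔL, ΔJ).
(a)–(c): forbidden (ΔS).
(a)–(d): forbidden (ΔS, ΔJ).
(a)–(e): forbidden (ΔS, ΔL, ΔJ).
(a)–(f): forbidden (ΔS, ΔL).
(b)–(c): forbidden (ΔL, ΔJ).
(b)–(d): forbidden (ΔL, ΔJ).
(b)–(e): allowed.
(b)–(f): forbidden (ΔS, ΔJ).
(c)–(d): forbidden (parity, ΔJ).
(c)–(e): forbidden (parity, ΔL, ΔJ).
(c)–(f): forbidden (parity, ΔS, ΔL).
(d)–(e): forbidden (parity, ΔL, ΔJ).
(d)–(f): forbidden (parity, ΔS, ΔL, ΔJ).
(e)–(f): forbidden (parity, ΔS, ΔJ).
Allowed pairs: 1 of 15.

1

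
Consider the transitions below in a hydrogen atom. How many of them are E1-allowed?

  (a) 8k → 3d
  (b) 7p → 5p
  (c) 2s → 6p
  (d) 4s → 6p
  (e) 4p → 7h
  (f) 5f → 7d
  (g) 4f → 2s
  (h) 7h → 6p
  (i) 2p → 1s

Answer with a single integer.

(a) forbidden — Δl = -5 (E1 requires Δl = ±1)
(b) forbidden — Δl = +0 (E1 requires Δl = ±1)
(c) allowed
(d) allowed
(e) forbidden — Δl = +4 (E1 requires Δl = ±1)
(f) allowed
(g) forbidden — Δl = -3 (E1 requires Δl = ±1)
(h) forbidden — Δl = -4 (E1 requires Δl = ±1)
(i) allowed
Total allowed: 4 of 9.

4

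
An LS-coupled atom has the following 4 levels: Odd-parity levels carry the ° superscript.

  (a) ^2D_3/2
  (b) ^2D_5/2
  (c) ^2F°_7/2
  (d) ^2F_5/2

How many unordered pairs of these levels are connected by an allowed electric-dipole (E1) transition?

2

(a)–(b): forbidden (parity).
(a)–(c): forbidden (ΔJ).
(a)–(d): forbidden (parity).
(b)–(c): allowed.
(b)–(d): forbidden (parity).
(c)–(d): allowed.
Allowed pairs: 2 of 6.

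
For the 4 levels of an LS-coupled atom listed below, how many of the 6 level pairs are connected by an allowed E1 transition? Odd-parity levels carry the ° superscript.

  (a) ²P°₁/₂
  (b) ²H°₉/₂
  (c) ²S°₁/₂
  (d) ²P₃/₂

(a)–(b): forbidden (parity, ΔL, ΔJ).
(a)–(c): forbidden (parity).
(a)–(d): allowed.
(b)–(c): forbidden (parity, ΔL, ΔJ).
(b)–(d): forbidden (ΔL, ΔJ).
(c)–(d): allowed.
Allowed pairs: 2 of 6.

2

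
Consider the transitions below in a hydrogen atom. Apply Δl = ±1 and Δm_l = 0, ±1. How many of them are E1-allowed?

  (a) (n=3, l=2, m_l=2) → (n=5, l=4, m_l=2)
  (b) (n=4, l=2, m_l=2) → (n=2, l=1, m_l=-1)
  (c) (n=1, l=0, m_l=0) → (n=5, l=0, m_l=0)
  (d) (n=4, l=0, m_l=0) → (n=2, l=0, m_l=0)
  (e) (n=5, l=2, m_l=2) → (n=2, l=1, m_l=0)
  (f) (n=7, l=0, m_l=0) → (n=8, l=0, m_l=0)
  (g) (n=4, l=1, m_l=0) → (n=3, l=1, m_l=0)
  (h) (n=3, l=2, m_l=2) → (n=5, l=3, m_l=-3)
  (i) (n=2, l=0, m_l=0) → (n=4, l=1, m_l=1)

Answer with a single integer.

(a) forbidden — Δl = +2 (E1 requires Δl = ±1)
(b) forbidden — Δm_l = -3 (E1 requires Δm_l = 0, ±1)
(c) forbidden — Δl = +0 (E1 requires Δl = ±1)
(d) forbidden — Δl = +0 (E1 requires Δl = ±1)
(e) forbidden — Δm_l = -2 (E1 requires Δm_l = 0, ±1)
(f) forbidden — Δl = +0 (E1 requires Δl = ±1)
(g) forbidden — Δl = +0 (E1 requires Δl = ±1)
(h) forbidden — Δm_l = -5 (E1 requires Δm_l = 0, ±1)
(i) allowed
Total allowed: 1 of 9.

1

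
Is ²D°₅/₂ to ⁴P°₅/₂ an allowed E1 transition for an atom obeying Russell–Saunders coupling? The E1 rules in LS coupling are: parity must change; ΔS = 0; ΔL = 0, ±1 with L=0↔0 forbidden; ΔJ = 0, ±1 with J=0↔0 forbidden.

ΔJ = 0, ±1 (not J=0↔0): J: 5/2 → 5/2, ΔJ = +0 — passes.
ΔS = 0: S: 1/2 → 3/2 — fails.
Parity must change: odd → odd — fails.
ΔL = 0, ±1 (not L=0↔0): L: 2 → 1, ΔL = -1 — passes.
Rule(s) violated: parity, ΔS.

forbidden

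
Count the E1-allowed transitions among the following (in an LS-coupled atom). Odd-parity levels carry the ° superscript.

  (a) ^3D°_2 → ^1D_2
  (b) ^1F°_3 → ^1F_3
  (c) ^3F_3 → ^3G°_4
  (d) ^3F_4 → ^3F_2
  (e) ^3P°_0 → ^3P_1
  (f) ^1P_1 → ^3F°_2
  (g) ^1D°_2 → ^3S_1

(a) forbidden (ΔS fails)
(b) allowed
(c) allowed
(d) forbidden (parity, ΔJ fail)
(e) allowed
(f) forbidden (ΔS, ΔL fail)
(g) forbidden (ΔS, ΔL fail)
Total allowed: 3 of 7.

3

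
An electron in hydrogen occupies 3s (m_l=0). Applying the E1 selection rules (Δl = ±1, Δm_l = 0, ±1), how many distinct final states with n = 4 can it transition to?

3

E1 requires Δl = ±1, so l_f ∈ {-1, 1}; with 0 ≤ l_f ≤ n_f−1 = 3, the allowed l_f values are {1}.
For l_f = 1: m_f ∈ {m_i−1, m_i, m_i+1} ∩ [−1, 1] = {-1, 0, 1} → 3 states.
Total: 3.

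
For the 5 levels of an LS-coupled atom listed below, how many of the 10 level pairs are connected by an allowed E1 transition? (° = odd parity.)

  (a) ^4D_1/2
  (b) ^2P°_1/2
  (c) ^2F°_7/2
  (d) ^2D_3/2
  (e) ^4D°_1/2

(a)–(b): forbidden (ΔS).
(a)–(c): forbidden (ΔS, ΔJ).
(a)–(d): forbidden (parity, ΔS).
(a)–(e): allowed.
(b)–(c): forbidden (parity, ΔL, ΔJ).
(b)–(d): allowed.
(b)–(e): forbidden (parity, ΔS).
(c)–(d): forbidden (ΔJ).
(c)–(e): forbidden (parity, ΔS, ΔJ).
(d)–(e): forbidden (ΔS).
Allowed pairs: 2 of 10.

2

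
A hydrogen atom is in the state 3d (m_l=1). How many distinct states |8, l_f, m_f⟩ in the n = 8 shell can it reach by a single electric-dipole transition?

5

E1 requires Δl = ±1, so l_f ∈ {1, 3}; with 0 ≤ l_f ≤ n_f−1 = 7, the allowed l_f values are {1, 3}.
For l_f = 1: m_f ∈ {m_i−1, m_i, m_i+1} ∩ [−1, 1] = {0, 1} → 2 states.
For l_f = 3: m_f ∈ {m_i−1, m_i, m_i+1} ∩ [−3, 3] = {0, 1, 2} → 3 states.
Total: 5.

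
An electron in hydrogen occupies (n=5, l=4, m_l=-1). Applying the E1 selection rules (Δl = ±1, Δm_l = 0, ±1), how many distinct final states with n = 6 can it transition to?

E1 requires Δl = ±1, so l_f ∈ {3, 5}; with 0 ≤ l_f ≤ n_f−1 = 5, the allowed l_f values are {3, 5}.
For l_f = 3: m_f ∈ {m_i−1, m_i, m_i+1} ∩ [−3, 3] = {-2, -1, 0} → 3 states.
For l_f = 5: m_f ∈ {m_i−1, m_i, m_i+1} ∩ [−5, 5] = {-2, -1, 0} → 3 states.
Total: 6.

6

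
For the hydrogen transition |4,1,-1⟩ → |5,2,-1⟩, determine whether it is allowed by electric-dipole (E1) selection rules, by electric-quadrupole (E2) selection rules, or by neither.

E1

Δl = 2 − 1 = +1; l_i + l_f = 3.
Δm_l = +0.
E1 (Δl = ±1, |Δm_l| ≤ 1): satisfied.
E2 (Δl = 0,±2, l_i+l_f ≥ 2, |Δm_l| ≤ 2): not satisfied.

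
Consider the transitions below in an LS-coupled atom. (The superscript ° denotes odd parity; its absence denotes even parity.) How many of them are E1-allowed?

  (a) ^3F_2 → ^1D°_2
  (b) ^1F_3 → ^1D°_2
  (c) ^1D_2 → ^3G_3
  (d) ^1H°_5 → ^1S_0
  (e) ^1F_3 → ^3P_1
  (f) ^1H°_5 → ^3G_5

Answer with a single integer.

1

(a) forbidden (ΔS fails)
(b) allowed
(c) forbidden (parity, ΔS, ΔL fail)
(d) forbidden (ΔL, ΔJ fail)
(e) forbidden (parity, ΔS, ΔL, ΔJ fail)
(f) forbidden (ΔS fails)
Total allowed: 1 of 6.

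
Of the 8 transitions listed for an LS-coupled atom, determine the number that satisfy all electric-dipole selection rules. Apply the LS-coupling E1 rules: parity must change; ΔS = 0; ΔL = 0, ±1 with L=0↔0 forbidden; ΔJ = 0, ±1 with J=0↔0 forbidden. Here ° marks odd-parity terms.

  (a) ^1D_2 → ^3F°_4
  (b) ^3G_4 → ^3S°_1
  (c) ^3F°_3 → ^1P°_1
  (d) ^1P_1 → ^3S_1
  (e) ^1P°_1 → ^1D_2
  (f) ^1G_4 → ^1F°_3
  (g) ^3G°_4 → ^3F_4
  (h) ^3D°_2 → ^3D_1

(a) forbidden (ΔS, ΔJ fail)
(b) forbidden (ΔL, ΔJ fail)
(c) forbidden (parity, ΔS, ΔL, ΔJ fail)
(d) forbidden (parity, ΔS fail)
(e) allowed
(f) allowed
(g) allowed
(h) allowed
Total allowed: 4 of 8.

4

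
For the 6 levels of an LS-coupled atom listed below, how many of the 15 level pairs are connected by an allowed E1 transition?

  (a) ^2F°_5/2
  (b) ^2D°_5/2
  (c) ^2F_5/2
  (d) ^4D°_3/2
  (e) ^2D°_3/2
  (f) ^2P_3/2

5

(a)–(b): forbidden (parity).
(a)–(c): allowed.
(a)–(d): forbidden (parity, ΔS).
(a)–(e): forbidden (parity).
(a)–(f): forbidden (ΔL).
(b)–(c): allowed.
(b)–(d): forbidden (parity, ΔS).
(b)–(e): forbidden (parity).
(b)–(f): allowed.
(c)–(d): forbidden (ΔS).
(c)–(e): allowed.
(c)–(f): forbidden (parity, ΔL).
(d)–(e): forbidden (parity, ΔS).
(d)–(f): forbidden (ΔS).
(e)–(f): allowed.
Allowed pairs: 5 of 15.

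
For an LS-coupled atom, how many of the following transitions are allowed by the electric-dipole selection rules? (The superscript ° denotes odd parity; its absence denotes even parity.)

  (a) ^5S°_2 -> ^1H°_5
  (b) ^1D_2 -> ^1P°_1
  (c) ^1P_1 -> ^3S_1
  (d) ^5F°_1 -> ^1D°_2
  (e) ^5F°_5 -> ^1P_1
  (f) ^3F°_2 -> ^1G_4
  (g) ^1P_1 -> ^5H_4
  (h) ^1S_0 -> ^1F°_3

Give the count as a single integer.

1

(a) forbidden (parity, ΔS, ΔL, ΔJ fail)
(b) allowed
(c) forbidden (parity, ΔS fail)
(d) forbidden (parity, ΔS fail)
(e) forbidden (ΔS, ΔL, ΔJ fail)
(f) forbidden (ΔS, ΔJ fail)
(g) forbidden (parity, ΔS, ΔL, ΔJ fail)
(h) forbidden (ΔL, ΔJ fail)
Total allowed: 1 of 8.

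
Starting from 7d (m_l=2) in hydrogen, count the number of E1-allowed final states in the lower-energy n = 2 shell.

1

E1 requires Δl = ±1, so l_f ∈ {1, 3}; with 0 ≤ l_f ≤ n_f−1 = 1, the allowed l_f values are {1}.
For l_f = 1: m_f ∈ {m_i−1, m_i, m_i+1} ∩ [−1, 1] = {1} → 1 state.
Total: 1.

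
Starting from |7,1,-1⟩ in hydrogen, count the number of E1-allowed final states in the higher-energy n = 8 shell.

4

E1 requires Δl = ±1, so l_f ∈ {0, 2}; with 0 ≤ l_f ≤ n_f−1 = 7, the allowed l_f values are {0, 2}.
For l_f = 0: m_f ∈ {m_i−1, m_i, m_i+1} ∩ [−0, 0] = {0} → 1 state.
For l_f = 2: m_f ∈ {m_i−1, m_i, m_i+1} ∩ [−2, 2] = {-2, -1, 0} → 3 states.
Total: 4.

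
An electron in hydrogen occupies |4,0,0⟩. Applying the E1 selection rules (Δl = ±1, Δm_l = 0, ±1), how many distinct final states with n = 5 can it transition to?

E1 requires Δl = ±1, so l_f ∈ {-1, 1}; with 0 ≤ l_f ≤ n_f−1 = 4, the allowed l_f values are {1}.
For l_f = 1: m_f ∈ {m_i−1, m_i, m_i+1} ∩ [−1, 1] = {-1, 0, 1} → 3 states.
Total: 3.

3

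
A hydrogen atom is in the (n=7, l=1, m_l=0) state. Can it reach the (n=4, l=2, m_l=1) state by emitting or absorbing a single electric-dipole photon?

l: 1 → 2 (Δl = +1). Δl = ±1 satisfied.
Δm_l = 1 − (0) = +1. E1 requires Δm_l = 0, ±1: satisfied.
All E1 selection rules are satisfied.

allowed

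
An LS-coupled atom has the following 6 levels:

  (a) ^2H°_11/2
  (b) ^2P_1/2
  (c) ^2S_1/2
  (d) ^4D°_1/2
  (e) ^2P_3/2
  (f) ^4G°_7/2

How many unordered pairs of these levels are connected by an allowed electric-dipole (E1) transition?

(a)–(b): forbidden (ΔL, ΔJ).
(a)–(c): forbidden (ΔL, ΔJ).
(a)–(d): forbidden (parity, ΔS, ΔL, ΔJ).
(a)–(e): forbidden (ΔL, ΔJ).
(a)–(f): forbidden (parity, ΔS, ΔJ).
(b)–(c): forbidden (parity).
(b)–(d): forbidden (ΔS).
(b)–(e): forbidden (parity).
(b)–(f): forbidden (ΔS, ΔL, ΔJ).
(c)–(d): forbidden (ΔS, ΔL).
(c)–(e): forbidden (parity).
(c)–(f): forbidden (ΔS, ΔL, ΔJ).
(d)–(e): forbidden (ΔS).
(d)–(f): forbidden (parity, ΔL, ΔJ).
(e)–(f): forbidden (ΔS, ΔL, ΔJ).
Allowed pairs: 0 of 15.

0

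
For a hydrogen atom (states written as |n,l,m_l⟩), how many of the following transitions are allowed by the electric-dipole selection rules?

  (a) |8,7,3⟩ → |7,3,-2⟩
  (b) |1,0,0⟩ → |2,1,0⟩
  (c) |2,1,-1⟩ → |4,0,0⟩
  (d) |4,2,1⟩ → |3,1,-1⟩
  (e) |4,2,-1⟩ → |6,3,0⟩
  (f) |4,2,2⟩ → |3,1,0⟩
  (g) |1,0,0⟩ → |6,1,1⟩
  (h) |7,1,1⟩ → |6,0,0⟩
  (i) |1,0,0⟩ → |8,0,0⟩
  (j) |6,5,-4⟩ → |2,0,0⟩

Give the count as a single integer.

5

(a) forbidden — Δl = -4 (E1 requires Δl = ±1); Δm_l = -5 (E1 requires Δm_l = 0, ±1)
(b) allowed
(c) allowed
(d) forbidden — Δm_l = -2 (E1 requires Δm_l = 0, ±1)
(e) allowed
(f) forbidden — Δm_l = -2 (E1 requires Δm_l = 0, ±1)
(g) allowed
(h) allowed
(i) forbidden — Δl = +0 (E1 requires Δl = ±1)
(j) forbidden — Δl = -5 (E1 requires Δl = ±1); Δm_l = +4 (E1 requires Δm_l = 0, ±1)
Total allowed: 5 of 10.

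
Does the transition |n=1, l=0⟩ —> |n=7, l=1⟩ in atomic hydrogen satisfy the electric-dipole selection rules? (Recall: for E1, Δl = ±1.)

allowed

l: 0 → 1 (Δl = +1). Δl = ±1 ✓.
All E1 selection rules are satisfied.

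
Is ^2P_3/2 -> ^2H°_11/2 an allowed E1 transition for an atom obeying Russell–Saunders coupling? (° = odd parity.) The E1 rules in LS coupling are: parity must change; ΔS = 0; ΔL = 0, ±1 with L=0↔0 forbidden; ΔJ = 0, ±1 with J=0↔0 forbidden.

Initial level: S=1/2, L=1, J=3/2, parity even. Final level: S=1/2, L=5, J=11/2, parity odd.
Parity must change: even → odd — satisfied.
ΔS = 0: S: 1/2 → 1/2 — satisfied.
ΔL = 0, ±1 (not L=0↔0): L: 1 → 5, ΔL = +4 — violated.
ΔJ = 0, ±1 (not J=0↔0): J: 3/2 → 11/2, ΔJ = +4 — violated.
Rule(s) violated: ΔL, ΔJ.

forbidden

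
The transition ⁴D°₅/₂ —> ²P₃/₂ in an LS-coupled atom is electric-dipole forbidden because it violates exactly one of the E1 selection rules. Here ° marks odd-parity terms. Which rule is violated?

ΔL = 0, ±1 (not L=0↔0): L: 2 → 1, ΔL = -1 — satisfied.
ΔS = 0: S: 3/2 → 1/2 — violated.
ΔJ = 0, ±1 (not J=0↔0): J: 5/2 → 3/2, ΔJ = -1 — satisfied.
Parity must change: odd → even — satisfied.

the ΔS = 0 rule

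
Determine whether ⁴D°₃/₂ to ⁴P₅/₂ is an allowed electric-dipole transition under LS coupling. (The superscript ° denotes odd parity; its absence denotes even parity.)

allowed

Reading off the term symbols: S 3/2→3/2, L 2→1, J 3/2→5/2, parity odd→even.
Parity must change: odd → even — passes.
ΔS = 0: S: 3/2 → 3/2 — passes.
ΔL = 0, ±1 (not L=0↔0): L: 2 → 1, ΔL = -1 — passes.
ΔJ = 0, ±1 (not J=0↔0): J: 3/2 → 5/2, ΔJ = +1 — passes.
All four E1 rules are satisfied.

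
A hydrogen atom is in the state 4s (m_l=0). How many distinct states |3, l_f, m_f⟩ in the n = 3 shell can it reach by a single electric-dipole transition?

E1 requires Δl = ±1, so l_f ∈ {-1, 1}; with 0 ≤ l_f ≤ n_f−1 = 2, the allowed l_f values are {1}.
For l_f = 1: m_f ∈ {m_i−1, m_i, m_i+1} ∩ [−1, 1] = {-1, 0, 1} → 3 states.
Total: 3.

3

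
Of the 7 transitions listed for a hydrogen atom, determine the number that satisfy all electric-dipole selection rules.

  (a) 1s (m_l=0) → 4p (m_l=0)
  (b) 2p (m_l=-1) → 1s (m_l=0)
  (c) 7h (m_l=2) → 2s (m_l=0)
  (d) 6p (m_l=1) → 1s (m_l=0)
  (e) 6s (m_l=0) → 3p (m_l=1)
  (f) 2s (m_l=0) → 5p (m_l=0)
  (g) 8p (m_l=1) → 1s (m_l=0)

(a) allowed
(b) allowed
(c) forbidden — Δl = -5 (E1 requires Δl = ±1); Δm_l = -2 (E1 requires Δm_l = 0, ±1)
(d) allowed
(e) allowed
(f) allowed
(g) allowed
Total allowed: 6 of 7.

6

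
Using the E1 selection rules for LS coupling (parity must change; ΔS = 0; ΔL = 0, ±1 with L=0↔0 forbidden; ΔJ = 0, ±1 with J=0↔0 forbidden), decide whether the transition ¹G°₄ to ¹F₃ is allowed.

Reading off the term symbols: S 0→0, L 4→3, J 4→3, parity odd→even.
Parity must change: odd → even — passes.
ΔS = 0: S: 0 → 0 — passes.
ΔL = 0, ±1 (not L=0↔0): L: 4 → 3, ΔL = -1 — passes.
ΔJ = 0, ±1 (not J=0↔0): J: 4 → 3, ΔJ = -1 — passes.
All four E1 rules are satisfied.

allowed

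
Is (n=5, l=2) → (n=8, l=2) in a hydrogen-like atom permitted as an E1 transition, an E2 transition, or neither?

E2

Δl = 2 − 2 = +0; l_i + l_f = 4.
E1 (Δl = ±1): not satisfied.
E2 (Δl = 0,±2, l_i+l_f ≥ 2): satisfied.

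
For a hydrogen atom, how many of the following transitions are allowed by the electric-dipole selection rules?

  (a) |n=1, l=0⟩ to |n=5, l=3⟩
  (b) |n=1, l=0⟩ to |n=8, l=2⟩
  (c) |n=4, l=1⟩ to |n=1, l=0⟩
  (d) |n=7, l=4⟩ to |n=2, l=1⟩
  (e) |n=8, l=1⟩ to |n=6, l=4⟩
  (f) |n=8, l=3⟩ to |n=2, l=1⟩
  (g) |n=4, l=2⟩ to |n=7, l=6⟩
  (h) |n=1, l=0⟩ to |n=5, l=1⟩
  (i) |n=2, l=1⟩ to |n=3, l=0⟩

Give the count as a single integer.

(a) forbidden — Δl = +3 (E1 requires Δl = ±1)
(b) forbidden — Δl = +2 (E1 requires Δl = ±1)
(c) allowed
(d) forbidden — Δl = -3 (E1 requires Δl = ±1)
(e) forbidden — Δl = +3 (E1 requires Δl = ±1)
(f) forbidden — Δl = -2 (E1 requires Δl = ±1)
(g) forbidden — Δl = +4 (E1 requires Δl = ±1)
(h) allowed
(i) allowed
Total allowed: 3 of 9.

3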